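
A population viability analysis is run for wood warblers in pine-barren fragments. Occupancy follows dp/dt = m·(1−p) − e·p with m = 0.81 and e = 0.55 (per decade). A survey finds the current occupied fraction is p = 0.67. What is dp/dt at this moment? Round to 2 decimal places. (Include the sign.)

-0.10

Colonization term: m·(1−p) = 0.81×0.3300 = 0.26730.
Extinction term: e·p = 0.36850.
dp/dt = 0.26730 − 0.36850 = -0.10120.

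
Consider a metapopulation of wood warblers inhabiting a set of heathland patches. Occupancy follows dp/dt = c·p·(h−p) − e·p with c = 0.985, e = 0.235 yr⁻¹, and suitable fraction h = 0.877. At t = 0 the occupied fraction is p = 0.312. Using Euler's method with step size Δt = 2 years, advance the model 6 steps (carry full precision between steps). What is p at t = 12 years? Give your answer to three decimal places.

0.638

Update rule: p ← p + [c·p·(h−p) − e·p]·Δt with Δt = 2.
p: 0.31200 → 0.51263  (Δp = +0.20063)
p: 0.51263 → 0.63966  (Δp = +0.12703)
p: 0.63966 → 0.63810  (Δp = -0.00157)
p: 0.63810 → 0.63850  (Δp = +0.00041)
p: 0.63850 → 0.63840  (Δp = -0.00010)
p: 0.63840 → 0.63843  (Δp = +0.00003)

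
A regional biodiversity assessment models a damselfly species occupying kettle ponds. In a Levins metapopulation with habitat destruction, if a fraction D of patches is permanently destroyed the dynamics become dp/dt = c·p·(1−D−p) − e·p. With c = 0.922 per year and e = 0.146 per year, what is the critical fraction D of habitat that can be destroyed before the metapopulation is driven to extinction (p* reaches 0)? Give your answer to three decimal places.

The nontrivial equilibrium is p* = (1−D) − e/c; extinction occurs when this hits zero.
So D_crit = 1 − e/c = 1 − 0.146/0.922 = 1 − 0.1584 = 0.8416.
This equals the undisturbed p*, a classic result of Lande's extension.

0.842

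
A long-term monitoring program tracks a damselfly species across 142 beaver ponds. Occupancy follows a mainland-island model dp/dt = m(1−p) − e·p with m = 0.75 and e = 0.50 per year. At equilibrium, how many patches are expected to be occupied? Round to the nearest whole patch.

p* = m/(m+e) = 0.75/1.2500 = 0.6000.
Expected occupied patches = N × p* = 142 × 0.6000 = 85.20 ≈ 85.

85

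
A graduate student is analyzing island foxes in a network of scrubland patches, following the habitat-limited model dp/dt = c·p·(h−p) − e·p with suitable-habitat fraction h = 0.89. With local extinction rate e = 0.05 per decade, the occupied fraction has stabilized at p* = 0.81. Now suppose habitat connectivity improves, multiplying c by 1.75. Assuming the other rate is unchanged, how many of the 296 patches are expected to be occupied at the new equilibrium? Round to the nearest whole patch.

250

Balance c(h−p*) = e gives c = e/(0.89 − 0.81000) = 0.05/0.08000 = 0.62500.
New p* = 0.89 − e/c = 0.89 − 0.05000/1.09375 = 0.84429.
Expected occupied = 296 × 0.84429 = 249.91 ≈ 250.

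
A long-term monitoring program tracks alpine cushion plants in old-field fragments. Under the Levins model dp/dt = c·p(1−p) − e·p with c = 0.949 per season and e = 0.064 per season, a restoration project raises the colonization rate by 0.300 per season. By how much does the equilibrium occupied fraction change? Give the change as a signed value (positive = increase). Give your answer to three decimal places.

Before: p* = 1 − 0.064/0.949 = 0.9326.
After the change, c = 1.249, e = 0.064, so p* = 1 − 0.064/1.249 = 0.9488.
Δp* = 0.9488 − 0.9326 = +0.0162.

0.016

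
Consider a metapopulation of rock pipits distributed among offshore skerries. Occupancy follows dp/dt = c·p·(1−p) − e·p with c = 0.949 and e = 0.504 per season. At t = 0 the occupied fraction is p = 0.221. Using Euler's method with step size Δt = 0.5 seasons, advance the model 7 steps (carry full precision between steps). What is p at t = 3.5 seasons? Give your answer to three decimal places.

0.383

Update rule: p ← p + [c·p·(1−p) − e·p]·Δt with Δt = 0.5.
step 1: Δp = +0.02600, p = 0.24700
step 2: Δp = +0.02601, p = 0.27301
step 3: Δp = +0.02538, p = 0.29838
step 4: Δp = +0.02414, p = 0.32253
step 5: Δp = +0.02240, p = 0.34493
step 6: Δp = +0.02029, p = 0.36522
step 7: Δp = +0.01797, p = 0.38319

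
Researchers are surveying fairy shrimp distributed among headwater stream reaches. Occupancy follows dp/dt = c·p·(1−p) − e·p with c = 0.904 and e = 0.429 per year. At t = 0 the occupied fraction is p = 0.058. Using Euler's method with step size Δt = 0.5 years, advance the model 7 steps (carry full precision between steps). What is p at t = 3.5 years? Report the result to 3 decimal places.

0.195

Update rule: p ← p + [c·p·(1−p) − e·p]·Δt with Δt = 0.5.
  1  |  dp/dt·Δt = +0.012254  |  p_1 = 0.070254
  2  |  dp/dt·Δt = +0.014455  |  p_2 = 0.084709
  3  |  dp/dt·Δt = +0.016875  |  p_3 = 0.101584
  4  |  dp/dt·Δt = +0.019462  |  p_4 = 0.121046
  5  |  dp/dt·Δt = +0.022126  |  p_5 = 0.143171
  6  |  dp/dt·Δt = +0.024738  |  p_6 = 0.167910
  7  |  dp/dt·Δt = +0.027135  |  p_7 = 0.195045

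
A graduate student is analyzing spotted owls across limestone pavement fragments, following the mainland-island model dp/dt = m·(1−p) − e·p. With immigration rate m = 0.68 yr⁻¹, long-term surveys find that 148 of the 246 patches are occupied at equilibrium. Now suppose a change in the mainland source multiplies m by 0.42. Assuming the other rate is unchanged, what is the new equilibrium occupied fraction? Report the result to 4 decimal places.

0.3881

Observed p* = 148/246 = 0.60163.
Balance m(1−p*) = e·p* gives e = m(1−p*)/p* = 0.68×0.39837/0.60163 = 0.45026.
New p* = m/(m+e) = 0.28560/(0.28560+0.45026) = 0.38812.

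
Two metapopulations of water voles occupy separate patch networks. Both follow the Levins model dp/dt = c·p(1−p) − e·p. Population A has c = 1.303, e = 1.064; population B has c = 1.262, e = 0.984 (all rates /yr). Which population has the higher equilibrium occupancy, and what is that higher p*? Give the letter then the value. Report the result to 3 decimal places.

B, 0.220

A: p*_A = 1 − 1.064/1.303 = 0.1834.
B: p*_B = 1 − 0.984/1.262 = 0.2203.
B is higher at 0.2203.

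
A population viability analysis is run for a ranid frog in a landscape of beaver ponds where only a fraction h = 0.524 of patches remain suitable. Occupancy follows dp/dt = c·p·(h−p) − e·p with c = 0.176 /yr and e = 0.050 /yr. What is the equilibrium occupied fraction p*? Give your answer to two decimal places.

Setting dp/dt = 0 and dividing by p* gives c·(h−p*) = e.
So p* = h − e/c = 0.524 − 0.050/0.176 = 0.524 − 0.2841 = 0.2399.

0.24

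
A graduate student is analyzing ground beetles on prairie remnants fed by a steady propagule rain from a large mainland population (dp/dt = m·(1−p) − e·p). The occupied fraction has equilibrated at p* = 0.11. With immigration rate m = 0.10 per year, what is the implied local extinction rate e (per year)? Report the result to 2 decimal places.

At equilibrium m(1−p*) = e·p*, so e = m(1−p*)/p*.
e = 0.10 × 0.8900 / 0.11 = 0.8091.

0.81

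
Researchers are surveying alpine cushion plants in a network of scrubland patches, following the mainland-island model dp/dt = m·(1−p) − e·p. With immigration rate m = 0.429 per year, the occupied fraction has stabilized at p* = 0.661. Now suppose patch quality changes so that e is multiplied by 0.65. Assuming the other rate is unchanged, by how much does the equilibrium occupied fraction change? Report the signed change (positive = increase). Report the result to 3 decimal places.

Balance m(1−p*) = e·p* gives e = m(1−p*)/p* = 0.429×0.33900/0.66100 = 0.22002.
New p* = m/(m+e) = 0.42900/(0.42900+0.14301) = 0.74999.
Δp* = 0.74999 − 0.66100 = +0.08899.

0.089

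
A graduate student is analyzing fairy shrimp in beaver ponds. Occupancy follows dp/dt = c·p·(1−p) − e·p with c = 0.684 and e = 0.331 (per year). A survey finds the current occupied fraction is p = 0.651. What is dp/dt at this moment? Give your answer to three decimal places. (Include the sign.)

Colonization term: c·p·(1−p) = 0.684×0.651×0.3490 = 0.15540.
Extinction term: e·p = 0.21548.
dp/dt = 0.15540 − 0.21548 = -0.06008.

-0.060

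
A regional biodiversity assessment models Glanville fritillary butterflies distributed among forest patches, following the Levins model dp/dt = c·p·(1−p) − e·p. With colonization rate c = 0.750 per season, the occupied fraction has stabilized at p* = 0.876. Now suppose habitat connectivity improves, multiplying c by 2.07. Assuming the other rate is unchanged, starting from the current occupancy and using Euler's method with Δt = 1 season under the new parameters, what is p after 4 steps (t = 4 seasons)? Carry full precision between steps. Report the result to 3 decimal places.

Balance c(1−p*) = e gives e = 0.750×(1 − 0.87600) = 0.09300.
Starting from p₀ = 0.87600; update p ← p + (dp/dt)·Δt with the new parameters.
step 1: Δp = +0.08717, p = 0.96317
step 2: Δp = -0.03450, p = 0.92867
step 3: Δp = +0.01648, p = 0.94515
step 4: Δp = -0.00741, p = 0.93774

0.938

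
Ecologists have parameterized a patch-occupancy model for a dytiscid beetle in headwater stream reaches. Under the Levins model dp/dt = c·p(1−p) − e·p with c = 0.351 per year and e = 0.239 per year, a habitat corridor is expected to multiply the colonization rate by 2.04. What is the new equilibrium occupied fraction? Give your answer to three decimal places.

0.666

Before: p* = 1 − 0.239/0.351 = 0.3191.
After the change, c = 0.71604, e = 0.239, so p* = 1 − 0.239/0.71604 = 0.6662.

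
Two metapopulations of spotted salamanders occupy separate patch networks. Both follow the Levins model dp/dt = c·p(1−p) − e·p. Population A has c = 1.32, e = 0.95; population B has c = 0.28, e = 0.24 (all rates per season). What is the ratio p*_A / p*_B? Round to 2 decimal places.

A: p*_A = 1 − 0.95/1.32 = 0.2803.
B: p*_B = 1 − 0.24/0.28 = 0.1429.
p*_A / p*_B = 0.2803/0.1429 = 1.9621.

1.96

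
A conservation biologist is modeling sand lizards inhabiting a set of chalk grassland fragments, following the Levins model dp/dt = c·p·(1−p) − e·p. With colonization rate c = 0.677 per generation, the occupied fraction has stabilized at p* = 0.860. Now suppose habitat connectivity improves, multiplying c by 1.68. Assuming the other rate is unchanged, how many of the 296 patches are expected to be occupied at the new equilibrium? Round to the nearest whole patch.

271

Balance c(1−p*) = e gives e = 0.677×(1 − 0.86000) = 0.09478.
New p* = 1 − e/c = 1 − 0.09478/1.13736 = 0.91667.
Expected occupied = 296 × 0.91667 = 271.33 ≈ 271.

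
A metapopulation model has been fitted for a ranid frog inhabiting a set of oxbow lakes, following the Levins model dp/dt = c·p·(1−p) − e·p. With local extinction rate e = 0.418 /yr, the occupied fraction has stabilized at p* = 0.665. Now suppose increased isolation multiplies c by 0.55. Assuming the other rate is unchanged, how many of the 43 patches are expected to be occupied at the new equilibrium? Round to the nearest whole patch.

Balance c(1−p*) = e gives c = e/(1 − 0.66500) = 0.418/0.33500 = 1.24776.
New p* = 1 − e/c = 1 − 0.41800/0.68627 = 0.39091.
Expected occupied = 43 × 0.39091 = 16.81 ≈ 17.

17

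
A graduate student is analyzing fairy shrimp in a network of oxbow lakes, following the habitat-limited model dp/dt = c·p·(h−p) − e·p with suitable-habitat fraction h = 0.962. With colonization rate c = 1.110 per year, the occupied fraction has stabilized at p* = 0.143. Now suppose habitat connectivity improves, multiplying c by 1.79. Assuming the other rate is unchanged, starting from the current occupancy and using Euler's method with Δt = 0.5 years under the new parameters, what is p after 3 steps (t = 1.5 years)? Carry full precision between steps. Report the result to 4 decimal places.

0.3174

Balance c(h−p*) = e gives e = 1.110×(0.962 − 0.14300) = 0.90909.
Starting from p₀ = 0.14300; update p ← p + (dp/dt)·Δt with the new parameters.
step 1: Δp = +0.05135, p = 0.19435
step 2: Δp = +0.05987, p = 0.25422
step 3: Δp = +0.06320, p = 0.31742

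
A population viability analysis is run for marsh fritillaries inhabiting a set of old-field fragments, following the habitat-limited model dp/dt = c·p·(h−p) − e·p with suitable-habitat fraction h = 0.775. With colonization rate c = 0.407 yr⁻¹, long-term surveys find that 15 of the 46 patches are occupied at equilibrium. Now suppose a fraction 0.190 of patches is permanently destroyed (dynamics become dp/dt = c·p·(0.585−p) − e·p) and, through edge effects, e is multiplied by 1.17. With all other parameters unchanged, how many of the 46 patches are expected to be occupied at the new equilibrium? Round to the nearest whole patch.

3

Observed p* = 15/46 = 0.32609.
Balance c(h−p*) = e gives e = 0.407×(0.775 − 0.32609) = 0.18271.
New p* = 0.585 − e/c = 0.585 − 0.21377/0.40700 = 0.05977.
Expected occupied = 46 × 0.05977 = 2.75 ≈ 3.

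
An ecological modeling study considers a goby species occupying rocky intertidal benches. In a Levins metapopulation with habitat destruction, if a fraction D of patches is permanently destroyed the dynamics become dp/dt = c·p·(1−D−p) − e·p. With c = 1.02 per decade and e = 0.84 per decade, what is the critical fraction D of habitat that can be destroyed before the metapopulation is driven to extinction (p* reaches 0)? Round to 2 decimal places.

The nontrivial equilibrium is p* = (1−D) − e/c; extinction occurs when this hits zero.
So D_crit = 1 − e/c = 1 − 0.84/1.02 = 1 − 0.8235 = 0.1765.
Note this equals the original equilibrium occupancy — the Levins extinction-debt result.

0.18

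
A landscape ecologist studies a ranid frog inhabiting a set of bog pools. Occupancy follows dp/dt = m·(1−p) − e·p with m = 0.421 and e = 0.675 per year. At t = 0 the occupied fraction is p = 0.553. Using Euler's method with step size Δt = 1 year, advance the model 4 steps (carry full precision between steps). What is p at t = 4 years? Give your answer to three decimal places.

0.384

Update rule: p ← p + [m·(1−p) − e·p]·Δt with Δt = 1.
  1  |  dp/dt·Δt = -0.185088  |  p_1 = 0.367912
  2  |  dp/dt·Δt = +0.017768  |  p_2 = 0.385680
  3  |  dp/dt·Δt = -0.001706  |  p_3 = 0.383975
  4  |  dp/dt·Δt = +0.000164  |  p_4 = 0.384138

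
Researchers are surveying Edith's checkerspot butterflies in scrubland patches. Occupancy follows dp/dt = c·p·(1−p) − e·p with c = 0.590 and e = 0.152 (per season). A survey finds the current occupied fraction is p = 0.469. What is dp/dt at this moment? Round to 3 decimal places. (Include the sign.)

0.076

Colonization term: c·p·(1−p) = 0.590×0.469×0.5310 = 0.14693.
Extinction term: e·p = 0.07129.
dp/dt = 0.14693 − 0.07129 = 0.07565.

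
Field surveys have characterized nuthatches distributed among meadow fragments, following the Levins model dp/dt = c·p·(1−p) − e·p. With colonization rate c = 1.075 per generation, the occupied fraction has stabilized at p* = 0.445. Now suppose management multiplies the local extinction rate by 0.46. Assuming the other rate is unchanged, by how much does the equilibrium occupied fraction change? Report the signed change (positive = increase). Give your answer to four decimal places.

Balance c(1−p*) = e gives e = 1.075×(1 − 0.44500) = 0.59662.
New p* = 1 − e/c = 1 − 0.27445/1.07500 = 0.74470.
Δp* = 0.74470 − 0.44500 = +0.29970.

0.2997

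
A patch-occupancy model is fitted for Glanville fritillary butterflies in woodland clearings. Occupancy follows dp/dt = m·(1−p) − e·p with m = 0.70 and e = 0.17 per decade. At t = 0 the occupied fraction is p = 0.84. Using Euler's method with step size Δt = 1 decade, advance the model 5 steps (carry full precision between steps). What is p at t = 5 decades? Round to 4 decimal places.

Update rule: p ← p + [m·(1−p) − e·p]·Δt with Δt = 1.
p: 0.84000 → 0.80920  (Δp = -0.03080)
p: 0.80920 → 0.80520  (Δp = -0.00400)
p: 0.80520 → 0.80468  (Δp = -0.00052)
p: 0.80468 → 0.80461  (Δp = -0.00007)
p: 0.80461 → 0.80460  (Δp = -0.00001)

0.8046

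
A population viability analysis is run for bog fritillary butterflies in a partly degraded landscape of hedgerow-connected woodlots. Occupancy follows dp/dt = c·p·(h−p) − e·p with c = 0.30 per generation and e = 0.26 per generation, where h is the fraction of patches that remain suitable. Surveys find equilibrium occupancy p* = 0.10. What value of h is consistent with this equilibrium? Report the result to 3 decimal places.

0.967

At equilibrium c(h−p*) = e, so h = p* + e/c.
h = 0.10 + 0.26/0.30 = 0.10 + 0.8667 = 0.9667.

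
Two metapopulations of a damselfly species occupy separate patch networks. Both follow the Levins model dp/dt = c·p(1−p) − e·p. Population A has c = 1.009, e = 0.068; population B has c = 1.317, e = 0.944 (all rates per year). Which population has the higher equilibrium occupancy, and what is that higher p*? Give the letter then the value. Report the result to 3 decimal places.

A, 0.933

A: p*_A = 1 − 0.068/1.009 = 0.9326.
B: p*_B = 1 − 0.944/1.317 = 0.2832.
A is higher at 0.9326.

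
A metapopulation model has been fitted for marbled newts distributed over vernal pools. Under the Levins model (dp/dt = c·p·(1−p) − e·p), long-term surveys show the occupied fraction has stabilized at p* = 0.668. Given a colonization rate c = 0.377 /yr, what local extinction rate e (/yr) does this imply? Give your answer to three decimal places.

0.125

At equilibrium c(1−p*) = e.
e = 0.377 × (1 − 0.668) = 0.377 × 0.3320 = 0.1252.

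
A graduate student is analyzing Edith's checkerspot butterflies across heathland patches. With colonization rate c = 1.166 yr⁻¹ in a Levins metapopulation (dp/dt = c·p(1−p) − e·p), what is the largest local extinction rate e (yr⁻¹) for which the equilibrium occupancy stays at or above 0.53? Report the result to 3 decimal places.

0.548

1 − e/c ≥ 0.53 ⇒ e ≤ c(1 − 0.53) = 1.166 × 0.4700.
e_max = 0.5480.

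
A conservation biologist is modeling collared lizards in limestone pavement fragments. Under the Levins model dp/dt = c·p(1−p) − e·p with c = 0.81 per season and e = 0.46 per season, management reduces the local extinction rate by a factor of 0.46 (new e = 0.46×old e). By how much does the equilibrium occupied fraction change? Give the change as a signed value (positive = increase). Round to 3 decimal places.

Before: p* = 1 − 0.46/0.81 = 0.4321.
After the change, c = 0.81, e = 0.2116, so p* = 1 − 0.2116/0.81 = 0.7388.
Δp* = 0.7388 − 0.4321 = +0.3067.

0.307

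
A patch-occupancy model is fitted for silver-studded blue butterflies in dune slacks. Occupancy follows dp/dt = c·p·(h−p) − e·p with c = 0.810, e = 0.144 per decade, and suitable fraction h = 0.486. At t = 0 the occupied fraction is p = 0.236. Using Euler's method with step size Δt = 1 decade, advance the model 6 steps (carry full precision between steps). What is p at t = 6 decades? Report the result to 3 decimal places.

Update rule: p ← p + [c·p·(h−p) − e·p]·Δt with Δt = 1.
step 1: Δp = +0.01381, p = 0.24981
step 2: Δp = +0.01182, p = 0.26163
step 3: Δp = +0.00987, p = 0.27150
step 4: Δp = +0.00808, p = 0.27958
step 5: Δp = +0.00649, p = 0.28606
step 6: Δp = +0.00513, p = 0.29120

0.291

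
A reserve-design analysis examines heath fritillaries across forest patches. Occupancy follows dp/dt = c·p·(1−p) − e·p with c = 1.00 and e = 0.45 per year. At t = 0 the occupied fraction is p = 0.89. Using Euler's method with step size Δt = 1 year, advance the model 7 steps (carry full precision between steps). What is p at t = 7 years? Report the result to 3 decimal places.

Update rule: p ← p + [c·p·(1−p) − e·p]·Δt with Δt = 1.
step 1: Δp = -0.30260, p = 0.58740
step 2: Δp = -0.02197, p = 0.56543
step 3: Δp = -0.00873, p = 0.55671
step 4: Δp = -0.00373, p = 0.55297
step 5: Δp = -0.00164, p = 0.55133
step 6: Δp = -0.00073, p = 0.55060
step 7: Δp = -0.00033, p = 0.55027

0.550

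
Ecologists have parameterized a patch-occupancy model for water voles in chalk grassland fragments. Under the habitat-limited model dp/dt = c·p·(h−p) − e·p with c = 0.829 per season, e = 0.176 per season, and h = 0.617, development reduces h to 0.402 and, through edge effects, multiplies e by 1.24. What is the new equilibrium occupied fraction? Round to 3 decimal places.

0.139

Before: p* = h − e/c = 0.617 − 0.176/0.829 = 0.617 − 0.2123 = 0.4047.
After: c = 0.829, e = 0.21824, h = 0.402; p* = 0.402 − 0.21824/0.829 = 0.1387.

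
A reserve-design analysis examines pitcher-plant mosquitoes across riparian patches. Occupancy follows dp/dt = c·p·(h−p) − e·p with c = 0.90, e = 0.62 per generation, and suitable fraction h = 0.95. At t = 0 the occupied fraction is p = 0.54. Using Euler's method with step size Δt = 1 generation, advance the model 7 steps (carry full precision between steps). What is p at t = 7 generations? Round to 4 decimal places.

0.2786

Update rule: p ← p + [c·p·(h−p) − e·p]·Δt with Δt = 1.
step 1: Δp = -0.13554, p = 0.40446
step 2: Δp = -0.05218, p = 0.35228
step 3: Δp = -0.02890, p = 0.32337
step 4: Δp = -0.01812, p = 0.30525
step 5: Δp = -0.01213, p = 0.29313
step 6: Δp = -0.00845, p = 0.28468
step 7: Δp = -0.00604, p = 0.27864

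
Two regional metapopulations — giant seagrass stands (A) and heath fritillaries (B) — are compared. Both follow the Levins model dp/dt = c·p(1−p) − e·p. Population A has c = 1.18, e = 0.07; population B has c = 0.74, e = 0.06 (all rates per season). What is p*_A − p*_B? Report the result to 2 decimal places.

0.02

A: p*_A = 1 − 0.07/1.18 = 0.9407.
B: p*_B = 1 − 0.06/0.74 = 0.9189.
p*_A − p*_B = 0.9407 − 0.9189 = 0.0218.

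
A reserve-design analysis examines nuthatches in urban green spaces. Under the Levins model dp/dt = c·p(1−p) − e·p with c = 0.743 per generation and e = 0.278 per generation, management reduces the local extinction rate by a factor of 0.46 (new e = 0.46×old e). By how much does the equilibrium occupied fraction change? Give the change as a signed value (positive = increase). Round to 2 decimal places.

0.20

Before: p* = 1 − 0.278/0.743 = 0.6258.
After the change, c = 0.743, e = 0.12788, so p* = 1 − 0.12788/0.743 = 0.8279.
Δp* = 0.8279 − 0.6258 = +0.2020.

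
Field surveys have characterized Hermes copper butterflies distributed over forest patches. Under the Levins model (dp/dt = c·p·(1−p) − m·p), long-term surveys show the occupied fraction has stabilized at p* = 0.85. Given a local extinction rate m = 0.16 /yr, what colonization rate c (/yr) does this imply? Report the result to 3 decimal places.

At equilibrium c(1−p*) = m, so c = m/(1−p*).
c = 0.16/(1 − 0.85) = 0.16/0.1500 = 1.0667.

1.067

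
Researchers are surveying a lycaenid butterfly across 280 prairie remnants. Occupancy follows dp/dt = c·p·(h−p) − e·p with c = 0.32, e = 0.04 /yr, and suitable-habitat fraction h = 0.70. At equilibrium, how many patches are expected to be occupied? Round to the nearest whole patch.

p* = h − e/c = 0.70 − 0.1250 = 0.5750.
Expected occupied patches = N × p* = 280 × 0.5750 = 161.00 ≈ 161.

161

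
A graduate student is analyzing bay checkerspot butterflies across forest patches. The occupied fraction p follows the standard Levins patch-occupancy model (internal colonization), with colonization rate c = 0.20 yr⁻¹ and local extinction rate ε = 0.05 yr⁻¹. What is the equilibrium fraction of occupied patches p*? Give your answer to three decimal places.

0.750

At equilibrium, colonization balances extinction: c·p*·(1−p*) = ε·p*.
So p* = 1 − ε/c = 1 − 0.05/0.20 = 1 − 0.2500 = 0.7500.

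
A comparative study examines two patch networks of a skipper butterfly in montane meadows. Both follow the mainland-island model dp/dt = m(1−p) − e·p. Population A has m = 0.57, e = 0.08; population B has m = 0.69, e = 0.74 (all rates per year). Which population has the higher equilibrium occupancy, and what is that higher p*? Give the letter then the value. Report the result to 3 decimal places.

A: p*_A = m/(m+e) = 0.57/0.6500 = 0.8769.
B: p*_B = 0.69/1.4300 = 0.4825.
A is higher at 0.8769.

A, 0.877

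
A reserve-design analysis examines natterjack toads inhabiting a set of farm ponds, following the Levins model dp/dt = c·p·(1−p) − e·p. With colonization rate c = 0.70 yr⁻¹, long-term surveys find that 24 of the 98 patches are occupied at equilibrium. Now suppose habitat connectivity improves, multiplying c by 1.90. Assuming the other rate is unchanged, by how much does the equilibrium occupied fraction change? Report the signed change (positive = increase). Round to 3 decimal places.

0.358

Observed p* = 24/98 = 0.24490.
Balance c(1−p*) = e gives e = 0.70×(1 − 0.24490) = 0.52857.
New p* = 1 − e/c = 1 − 0.52857/1.33000 = 0.60258.
Δp* = 0.60258 − 0.24490 = +0.35768.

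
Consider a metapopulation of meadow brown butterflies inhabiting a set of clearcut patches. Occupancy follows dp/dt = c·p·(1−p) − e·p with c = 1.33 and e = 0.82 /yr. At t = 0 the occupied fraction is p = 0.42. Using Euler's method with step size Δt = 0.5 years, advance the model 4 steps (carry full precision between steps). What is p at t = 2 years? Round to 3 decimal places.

0.394

Update rule: p ← p + [c·p·(1−p) − e·p]·Δt with Δt = 0.5.
p: 0.42000 → 0.40979  (Δp = -0.01021)
p: 0.40979 → 0.40262  (Δp = -0.00718)
p: 0.40262 → 0.39749  (Δp = -0.00513)
p: 0.39749 → 0.39378  (Δp = -0.00371)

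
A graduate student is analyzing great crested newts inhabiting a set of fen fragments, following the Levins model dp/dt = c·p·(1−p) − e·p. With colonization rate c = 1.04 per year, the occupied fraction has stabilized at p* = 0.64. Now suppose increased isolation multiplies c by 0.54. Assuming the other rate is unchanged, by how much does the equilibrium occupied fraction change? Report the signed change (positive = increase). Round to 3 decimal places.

Balance c(1−p*) = e gives e = 1.04×(1 − 0.64000) = 0.37440.
New p* = 1 − e/c = 1 − 0.37440/0.56160 = 0.33333.
Δp* = 0.33333 − 0.64000 = -0.30667.

-0.307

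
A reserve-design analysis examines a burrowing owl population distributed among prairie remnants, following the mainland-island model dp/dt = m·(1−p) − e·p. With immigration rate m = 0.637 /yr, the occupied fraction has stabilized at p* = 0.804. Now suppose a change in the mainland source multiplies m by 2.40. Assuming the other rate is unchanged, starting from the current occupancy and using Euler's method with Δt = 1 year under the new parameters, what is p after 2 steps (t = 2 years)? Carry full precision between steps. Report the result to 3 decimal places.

0.859

Balance m(1−p*) = e·p* gives e = m(1−p*)/p* = 0.637×0.19600/0.80400 = 0.15529.
Starting from p₀ = 0.80400; update p ← p + (dp/dt)·Δt with the new parameters.
t = 1: p = 0.80400 + (+0.17479) = 0.97879
t = 2: p = 0.97879 + (-0.11957) = 0.85922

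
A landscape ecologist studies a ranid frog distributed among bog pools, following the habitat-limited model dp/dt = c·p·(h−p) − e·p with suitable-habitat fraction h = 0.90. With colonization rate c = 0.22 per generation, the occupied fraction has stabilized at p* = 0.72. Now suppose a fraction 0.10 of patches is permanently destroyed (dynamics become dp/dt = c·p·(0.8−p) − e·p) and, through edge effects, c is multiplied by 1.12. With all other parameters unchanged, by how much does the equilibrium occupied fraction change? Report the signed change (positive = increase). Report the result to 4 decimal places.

-0.0807

Balance c(h−p*) = e gives e = 0.22×(0.9 − 0.72000) = 0.03960.
New p* = 0.8 − e/c = 0.8 − 0.03960/0.24640 = 0.63929.
Δp* = 0.63929 − 0.72000 = -0.08071.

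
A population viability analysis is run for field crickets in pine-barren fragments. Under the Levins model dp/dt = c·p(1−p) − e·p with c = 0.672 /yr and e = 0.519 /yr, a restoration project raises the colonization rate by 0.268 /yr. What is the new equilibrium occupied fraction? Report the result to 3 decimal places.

0.448

Before: p* = 1 − 0.519/0.672 = 0.2277.
After the change, c = 0.94, e = 0.519, so p* = 1 − 0.519/0.94 = 0.4479.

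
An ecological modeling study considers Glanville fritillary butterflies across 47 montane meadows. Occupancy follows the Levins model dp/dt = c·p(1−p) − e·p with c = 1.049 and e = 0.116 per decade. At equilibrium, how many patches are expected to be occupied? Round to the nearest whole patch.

42

p* = 1 − e/c = 1 − 0.116/1.049 = 0.8894.
Expected occupied patches = N × p* = 47 × 0.8894 = 41.80 ≈ 42.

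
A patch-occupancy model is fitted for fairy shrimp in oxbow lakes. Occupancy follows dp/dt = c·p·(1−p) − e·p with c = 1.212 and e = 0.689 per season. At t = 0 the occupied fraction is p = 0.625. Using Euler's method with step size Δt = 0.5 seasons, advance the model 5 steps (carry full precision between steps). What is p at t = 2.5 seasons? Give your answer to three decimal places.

0.459

Update rule: p ← p + [c·p·(1−p) − e·p]·Δt with Δt = 0.5.
  1  |  dp/dt·Δt = -0.073281  |  p_1 = 0.551719
  2  |  dp/dt·Δt = -0.040188  |  p_2 = 0.511531
  3  |  dp/dt·Δt = -0.024803  |  p_3 = 0.486728
  4  |  dp/dt·Δt = -0.016284  |  p_4 = 0.470443
  5  |  dp/dt·Δt = -0.011097  |  p_5 = 0.459346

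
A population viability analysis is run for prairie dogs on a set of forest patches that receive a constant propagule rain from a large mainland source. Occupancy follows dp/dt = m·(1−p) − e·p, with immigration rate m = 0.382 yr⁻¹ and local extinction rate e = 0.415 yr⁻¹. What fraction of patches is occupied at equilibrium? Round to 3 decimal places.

Setting dp/dt = 0: m − m·p* = e·p*, so m = (m+e)·p*.
p* = m/(m+e) = 0.382/(0.382+0.415) = 0.382/0.7970 = 0.4793.

0.479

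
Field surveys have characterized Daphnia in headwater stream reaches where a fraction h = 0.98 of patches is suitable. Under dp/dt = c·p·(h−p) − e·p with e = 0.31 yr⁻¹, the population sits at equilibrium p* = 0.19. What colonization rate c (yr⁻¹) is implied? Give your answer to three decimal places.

At equilibrium c(h−p*) = e, so c = e/(h−p*).
c = 0.31/(0.98 − 0.19) = 0.31/0.7900 = 0.3924.

0.392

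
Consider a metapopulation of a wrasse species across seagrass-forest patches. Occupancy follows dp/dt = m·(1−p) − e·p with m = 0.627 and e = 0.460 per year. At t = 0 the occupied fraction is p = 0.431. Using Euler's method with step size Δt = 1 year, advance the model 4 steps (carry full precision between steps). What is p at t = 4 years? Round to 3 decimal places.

0.577

Update rule: p ← p + [m·(1−p) − e·p]·Δt with Δt = 1.
t = 1: p = 0.43100 + (+0.15850) = 0.58950
t = 2: p = 0.58950 + (-0.01379) = 0.57571
t = 3: p = 0.57571 + (+0.00120) = 0.57691
t = 4: p = 0.57691 + (-0.00010) = 0.57681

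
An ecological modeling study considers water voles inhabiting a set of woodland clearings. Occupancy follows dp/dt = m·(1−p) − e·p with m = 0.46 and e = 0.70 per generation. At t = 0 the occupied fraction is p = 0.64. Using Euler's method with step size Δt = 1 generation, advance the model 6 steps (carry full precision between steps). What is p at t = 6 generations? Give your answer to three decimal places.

0.397

Update rule: p ← p + [m·(1−p) − e·p]·Δt with Δt = 1.
t = 1: p = 0.64000 + (-0.28240) = 0.35760
t = 2: p = 0.35760 + (+0.04518) = 0.40278
t = 3: p = 0.40278 + (-0.00723) = 0.39555
t = 4: p = 0.39555 + (+0.00116) = 0.39671
t = 5: p = 0.39671 + (-0.00019) = 0.39653
t = 6: p = 0.39653 + (+0.00003) = 0.39656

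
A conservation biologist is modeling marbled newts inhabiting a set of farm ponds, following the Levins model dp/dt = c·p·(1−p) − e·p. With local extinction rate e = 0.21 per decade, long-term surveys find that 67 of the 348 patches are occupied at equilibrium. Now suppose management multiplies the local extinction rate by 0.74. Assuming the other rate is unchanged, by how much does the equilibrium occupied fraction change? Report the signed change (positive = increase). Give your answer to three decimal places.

Observed p* = 67/348 = 0.19253.
Balance c(1−p*) = e gives c = e/(1 − 0.19253) = 0.21/0.80747 = 0.26007.
New p* = 1 − e/c = 1 − 0.15540/0.26007 = 0.40247.
Δp* = 0.40247 − 0.19253 = +0.20994.

0.210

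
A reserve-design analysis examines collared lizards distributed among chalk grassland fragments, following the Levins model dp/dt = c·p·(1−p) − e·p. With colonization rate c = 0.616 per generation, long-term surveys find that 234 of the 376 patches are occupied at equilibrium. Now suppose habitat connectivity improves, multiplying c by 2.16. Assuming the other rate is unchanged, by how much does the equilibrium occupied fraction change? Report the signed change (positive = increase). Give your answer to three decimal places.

Observed p* = 234/376 = 0.62234.
Balance c(1−p*) = e gives e = 0.616×(1 − 0.62234) = 0.23264.
New p* = 1 − e/c = 1 − 0.23264/1.33056 = 0.82516.
Δp* = 0.82516 − 0.62234 = +0.20282.

0.203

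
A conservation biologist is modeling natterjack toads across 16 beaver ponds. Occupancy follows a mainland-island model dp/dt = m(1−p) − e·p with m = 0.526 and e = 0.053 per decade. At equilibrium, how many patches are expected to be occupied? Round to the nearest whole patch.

15

p* = m/(m+e) = 0.526/0.5790 = 0.9085.
Expected occupied patches = N × p* = 16 × 0.9085 = 14.54 ≈ 15.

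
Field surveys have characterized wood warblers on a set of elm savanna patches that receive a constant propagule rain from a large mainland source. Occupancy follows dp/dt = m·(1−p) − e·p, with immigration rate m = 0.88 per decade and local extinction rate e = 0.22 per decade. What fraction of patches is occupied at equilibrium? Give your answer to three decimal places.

0.800

Setting dp/dt = 0: m − m·p* = e·p*, so m = (m+e)·p*.
p* = m/(m+e) = 0.88/(0.88+0.22) = 0.88/1.1000 = 0.8000.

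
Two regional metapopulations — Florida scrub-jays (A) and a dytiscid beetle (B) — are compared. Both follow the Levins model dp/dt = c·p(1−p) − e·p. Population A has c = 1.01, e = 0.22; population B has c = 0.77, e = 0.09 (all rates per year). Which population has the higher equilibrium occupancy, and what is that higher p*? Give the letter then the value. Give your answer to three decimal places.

A: p*_A = 1 − 0.22/1.01 = 0.7822.
B: p*_B = 1 − 0.09/0.77 = 0.8831.
B is higher at 0.8831.

B, 0.883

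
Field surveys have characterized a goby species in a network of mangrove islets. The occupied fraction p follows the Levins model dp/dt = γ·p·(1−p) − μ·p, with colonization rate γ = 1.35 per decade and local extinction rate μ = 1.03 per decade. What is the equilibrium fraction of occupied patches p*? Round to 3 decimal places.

Setting dp/dt = 0 and dividing through by p* gives γ·(1−p*) = μ.
So p* = 1 − μ/γ = 1 − 1.03/1.35 = 1 − 0.7630 = 0.2370.

0.237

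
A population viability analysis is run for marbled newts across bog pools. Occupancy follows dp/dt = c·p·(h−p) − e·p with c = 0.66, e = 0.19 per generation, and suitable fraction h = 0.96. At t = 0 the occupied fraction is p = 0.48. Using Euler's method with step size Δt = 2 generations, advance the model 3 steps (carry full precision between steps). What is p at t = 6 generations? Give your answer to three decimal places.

0.670

Update rule: p ← p + [c·p·(h−p) − e·p]·Δt with Δt = 2.
step 1: Δp = +0.12173, p = 0.60173
step 2: Δp = +0.05591, p = 0.65764
step 3: Δp = +0.01257, p = 0.67021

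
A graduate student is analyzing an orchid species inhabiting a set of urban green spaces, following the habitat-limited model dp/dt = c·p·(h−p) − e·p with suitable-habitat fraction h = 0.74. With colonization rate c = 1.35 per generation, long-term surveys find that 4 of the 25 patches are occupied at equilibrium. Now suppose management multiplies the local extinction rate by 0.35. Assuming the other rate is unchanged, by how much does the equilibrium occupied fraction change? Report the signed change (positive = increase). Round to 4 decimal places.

Observed p* = 4/25 = 0.16000.
Balance c(h−p*) = e gives e = 1.35×(0.74 − 0.16000) = 0.78300.
New p* = 0.74 − e/c = 0.74 − 0.27405/1.35000 = 0.53700.
Δp* = 0.53700 − 0.16000 = +0.37700.

0.3770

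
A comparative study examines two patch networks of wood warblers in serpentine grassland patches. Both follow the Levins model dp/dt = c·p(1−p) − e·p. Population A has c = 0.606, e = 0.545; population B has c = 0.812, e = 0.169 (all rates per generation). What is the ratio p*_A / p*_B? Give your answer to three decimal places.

0.127

A: p*_A = 1 − 0.545/0.606 = 0.1007.
B: p*_B = 1 − 0.169/0.812 = 0.7919.
p*_A / p*_B = 0.1007/0.7919 = 0.1271.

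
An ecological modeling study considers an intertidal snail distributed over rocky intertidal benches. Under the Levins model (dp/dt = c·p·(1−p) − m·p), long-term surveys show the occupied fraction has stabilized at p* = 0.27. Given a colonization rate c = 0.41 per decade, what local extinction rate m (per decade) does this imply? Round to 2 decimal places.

At equilibrium c(1−p*) = m.
m = 0.41 × (1 − 0.27) = 0.41 × 0.7300 = 0.2993.

0.30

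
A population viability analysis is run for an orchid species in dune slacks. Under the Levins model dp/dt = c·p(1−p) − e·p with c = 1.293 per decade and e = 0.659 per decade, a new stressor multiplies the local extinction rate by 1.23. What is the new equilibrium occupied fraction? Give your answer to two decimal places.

Before: p* = 1 − 0.659/1.293 = 0.4903.
After the change, c = 1.293, e = 0.81057, so p* = 1 − 0.81057/1.293 = 0.3731.

0.37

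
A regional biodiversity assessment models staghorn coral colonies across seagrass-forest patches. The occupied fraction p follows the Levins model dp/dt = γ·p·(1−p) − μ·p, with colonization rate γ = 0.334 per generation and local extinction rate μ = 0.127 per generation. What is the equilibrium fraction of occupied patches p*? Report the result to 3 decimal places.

0.620

At equilibrium, colonization balances extinction: γ·p*·(1−p*) = μ·p*.
So p* = 1 − μ/γ = 1 − 0.127/0.334 = 1 − 0.3802 = 0.6198.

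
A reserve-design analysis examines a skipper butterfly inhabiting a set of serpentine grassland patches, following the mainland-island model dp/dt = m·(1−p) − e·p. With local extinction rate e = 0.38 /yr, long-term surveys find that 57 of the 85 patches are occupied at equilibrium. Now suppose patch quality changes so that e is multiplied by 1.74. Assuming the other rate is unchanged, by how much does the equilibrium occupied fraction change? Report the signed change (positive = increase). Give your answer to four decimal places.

Observed p* = 57/85 = 0.67059.
Balance m(1−p*) = e·p* gives m = e·p*/(1−p*) = 0.38×0.67059/0.32941 = 0.77358.
New p* = m/(m+e) = 0.77358/(0.77358+0.66120) = 0.53916.
Δp* = 0.53916 − 0.67059 = -0.13143.

-0.1314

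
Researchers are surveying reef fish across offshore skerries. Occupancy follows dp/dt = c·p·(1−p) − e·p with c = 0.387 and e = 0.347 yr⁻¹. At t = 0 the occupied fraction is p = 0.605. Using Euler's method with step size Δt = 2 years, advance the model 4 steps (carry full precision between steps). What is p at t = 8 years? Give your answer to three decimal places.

Update rule: p ← p + [c·p·(1−p) − e·p]·Δt with Δt = 2.
p: 0.60500 → 0.37010  (Δp = -0.23490)
p: 0.37010 → 0.29369  (Δp = -0.07641)
p: 0.29369 → 0.25042  (Δp = -0.04326)
p: 0.25042 → 0.22192  (Δp = -0.02851)

0.222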